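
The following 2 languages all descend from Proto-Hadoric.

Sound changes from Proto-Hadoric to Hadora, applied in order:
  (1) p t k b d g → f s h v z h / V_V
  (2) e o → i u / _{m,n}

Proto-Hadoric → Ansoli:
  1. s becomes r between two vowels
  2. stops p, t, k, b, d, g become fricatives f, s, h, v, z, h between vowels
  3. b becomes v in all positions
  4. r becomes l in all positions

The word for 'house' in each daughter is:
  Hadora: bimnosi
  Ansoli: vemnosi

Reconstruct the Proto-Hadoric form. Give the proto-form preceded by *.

*bemnoti

Position 6: Hadora has s, Ansoli has s. Taking the neighbouring segments as reconstructed: Hadora s could go back to *t or *s; Ansoli s can only go back to *t — the one source consistent with every daughter is *t.
Position 1: Hadora has b, Ansoli has v. Hadora preserves b here (none of its changes turn any other segment into b), so the proto-segment is *b.
Position 2: Hadora has i, Ansoli has e. Ansoli preserves e here (none of its changes turn any other segment into e), so the proto-segment is *e.
The remaining positions agree across the daughters. Check the candidate against every language:
Hadora: *bemnoti
  bemnoti → bemnosi   [intervocalic lenition]
  bemnosi → bimnosi   [pre-nasal raising]
  giving Hadora bimnosi.
Ansoli: *bemnoti > bemnosi > vemnosi  (by intervocalic lenition, unconditioned shift)
Only *bemnoti yields all of Hadora bimnosi, Ansoli vemnosi.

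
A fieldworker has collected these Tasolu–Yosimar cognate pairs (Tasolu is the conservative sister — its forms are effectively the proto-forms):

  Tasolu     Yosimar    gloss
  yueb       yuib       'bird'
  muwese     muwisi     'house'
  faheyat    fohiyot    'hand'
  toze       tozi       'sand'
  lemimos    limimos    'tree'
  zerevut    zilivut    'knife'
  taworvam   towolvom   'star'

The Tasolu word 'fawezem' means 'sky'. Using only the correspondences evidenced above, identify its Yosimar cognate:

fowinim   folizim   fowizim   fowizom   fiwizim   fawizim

faheyat ~ fohiyot, taworvam ~ towolvom — Tasolu a corresponds to Yosimar o after a consonant, before a consonant other than r, m, n, p, b, f, v.
muwese ~ muwisi, faheyat ~ fohiyot — Tasolu e corresponds to Yosimar i after a consonant, before a consonant other than r, m, n, p, b, f, v.
lemimos ~ limimos — Tasolu e corresponds to Yosimar i after a consonant, before a nasal.
Applying these to Tasolu 'fawezem':
  fawezem → fowezem   (a→o after a consonant, before a consonant other than r, m, n, p, b, f, v)
  fowezem → fowizem   (e→i after a consonant, before a consonant other than r, m, n, p, b, f, v)
  fowizem → fowizim   (e→i after a consonant, before a nasal)
So the Yosimar cognate is 'fowizim'.

fowizim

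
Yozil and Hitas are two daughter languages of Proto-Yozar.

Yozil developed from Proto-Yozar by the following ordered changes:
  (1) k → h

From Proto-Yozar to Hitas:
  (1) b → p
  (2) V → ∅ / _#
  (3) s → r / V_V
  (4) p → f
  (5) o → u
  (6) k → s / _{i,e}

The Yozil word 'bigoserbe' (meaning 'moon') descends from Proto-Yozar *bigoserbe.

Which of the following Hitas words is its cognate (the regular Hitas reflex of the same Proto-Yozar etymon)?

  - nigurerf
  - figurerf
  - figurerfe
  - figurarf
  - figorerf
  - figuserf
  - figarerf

Hitas: *bigoserbe
  bigoserbe → pigoserpe   [unconditioned shift]
  pigoserpe → pigoserp   [apocope]
  pigoserp → pigorerp   [rhotacism]
  pigorerp → figorerf   [unconditioned shift]
  figorerf → figurerf   [vowel merger]
  figurerf (rule 6 does not apply)
  giving Hitas figurerf.
Among the options, 'figurerf' alone shows every Hitas change applied in order.

figurerf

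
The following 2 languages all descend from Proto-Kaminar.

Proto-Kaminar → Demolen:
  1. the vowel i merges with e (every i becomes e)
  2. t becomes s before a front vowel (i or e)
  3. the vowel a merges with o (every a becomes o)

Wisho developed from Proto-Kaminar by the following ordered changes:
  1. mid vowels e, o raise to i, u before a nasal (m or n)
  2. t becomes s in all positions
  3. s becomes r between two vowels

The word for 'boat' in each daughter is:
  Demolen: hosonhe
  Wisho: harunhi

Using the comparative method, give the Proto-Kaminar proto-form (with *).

Position 7: Demolen has e, Wisho has i. Taking the neighbouring segments as reconstructed: Demolen e could go back to *e or *i; Wisho i can only go back to *i — the one source consistent with every daughter is *i.
Position 3: Demolen has s, Wisho has r. Taking the neighbouring segments as reconstructed: Demolen s can only go back to *s; Wisho r could go back to *t or *s or *r — the one source consistent with every daughter is *s.
Position 4: Demolen has o, Wisho has u. Taking the neighbouring segments as reconstructed: Demolen o could go back to *a or *o; Wisho u could go back to *o or *u — the one source consistent with every daughter is *o.
Continuing position by position gives *hasonhi; check it forward:
Demolen: *hasonhi
  hasonhi → hasonhe   [vowel merger]
  hasonhe (rule 2 does not apply)
  hasonhe → hosonhe   [vowel merger]
  giving Demolen hosonhe.
Wisho: *hasonhi
  hasonhi → hasunhi   [pre-nasal raising]
  hasunhi (rule 2 does not apply)
  hasunhi → harunhi   [rhotacism]
  giving Wisho harunhi.
Only *hasonhi yields all of Demolen hosonhe, Wisho harunhi.

*hasonhi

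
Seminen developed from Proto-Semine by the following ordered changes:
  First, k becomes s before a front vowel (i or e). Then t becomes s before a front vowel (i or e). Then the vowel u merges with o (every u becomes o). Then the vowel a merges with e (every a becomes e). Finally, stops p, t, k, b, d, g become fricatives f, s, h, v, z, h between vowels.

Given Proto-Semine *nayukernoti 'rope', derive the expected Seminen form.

neyosernosi

Seminen: start from *nayukernoti.
  rule 1 (palatalisation): nayukernoti → nayusernoti
  rule 2 (palatalisation): nayusernoti → nayusernosi
  rule 3 (vowel merger): nayusernosi → nayosernosi
  rule 4 (vowel merger): nayosernosi → neyosernosi
  rule 5: no change — neyosernosi
  ⇒ Seminen neyosernosi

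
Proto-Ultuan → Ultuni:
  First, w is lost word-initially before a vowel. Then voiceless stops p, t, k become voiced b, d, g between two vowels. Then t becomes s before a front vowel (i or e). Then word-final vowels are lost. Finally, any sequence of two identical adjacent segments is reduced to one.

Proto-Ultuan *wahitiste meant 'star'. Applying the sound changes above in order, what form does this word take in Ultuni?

Ultuni: start from *wahitiste.
  rule 1 (glide loss): wahitiste → ahitiste
  rule 2 (intervocalic voicing): ahitiste → ahidiste
  rule 3 (palatalisation): ahidiste → ahidisse
  rule 4 (apocope): ahidisse → ahidiss
  rule 5 (degemination): ahidiss → ahidis
  ⇒ Ultuni ahidis

ahidis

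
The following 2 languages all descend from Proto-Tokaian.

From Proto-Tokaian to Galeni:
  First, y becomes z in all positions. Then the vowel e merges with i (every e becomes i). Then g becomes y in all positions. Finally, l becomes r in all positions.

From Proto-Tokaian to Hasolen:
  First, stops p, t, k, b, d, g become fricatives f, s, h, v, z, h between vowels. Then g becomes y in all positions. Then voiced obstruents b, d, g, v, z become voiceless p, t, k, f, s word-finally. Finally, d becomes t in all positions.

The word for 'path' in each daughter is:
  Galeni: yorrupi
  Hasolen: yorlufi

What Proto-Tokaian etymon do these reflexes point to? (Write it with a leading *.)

Position 6: Galeni has p, Hasolen has f. Galeni preserves p here (none of its changes turn any other segment into p), so the proto-segment is *p.
Position 1: Galeni has y, Hasolen has y. In Galeni, y can only continue *g, so the proto-segment is *g.
Verify the candidate proto-form against each daughter:
Galeni: start from *gorlupi.
  rule 1: no change — gorlupi
  rule 2: no change — gorlupi
  rule 3 (unconditioned shift): gorlupi → yorlupi
  rule 4 (unconditioned shift): yorlupi → yorrupi
  ⇒ Galeni yorrupi
Hasolen: *gorlupi > gorlufi > yorlufi  (by intervocalic lenition, unconditioned shift)
*gorlupi is the unique common source.

*gorlupi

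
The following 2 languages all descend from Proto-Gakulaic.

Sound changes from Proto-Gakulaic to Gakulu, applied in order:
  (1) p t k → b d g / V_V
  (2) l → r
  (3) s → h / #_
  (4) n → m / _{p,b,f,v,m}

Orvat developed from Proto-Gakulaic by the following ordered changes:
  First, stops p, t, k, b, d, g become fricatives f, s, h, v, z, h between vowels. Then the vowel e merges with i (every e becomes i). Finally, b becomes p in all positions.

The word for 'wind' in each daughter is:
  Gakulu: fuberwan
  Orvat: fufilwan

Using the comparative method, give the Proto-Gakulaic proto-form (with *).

Position 3: Gakulu has b, Orvat has f. Taking the neighbouring segments as reconstructed: Gakulu b could go back to *p or *b; Orvat f could go back to *p or *f — the one source consistent with every daughter is *p.
Position 4: Gakulu has e, Orvat has i. Gakulu preserves e here (none of its changes turn any other segment into e), so the proto-segment is *e.
Position 5: Gakulu has r, Orvat has l. Orvat preserves l here (none of its changes turn any other segment into l), so the proto-segment is *l.
Continuing position by position gives *fupelwan; check it forward:
Gakulu: *fupelwan > fubelwan > fuberwan  (by intervocalic voicing, unconditioned shift)
Orvat: *fupelwan
  fupelwan → fufelwan   [intervocalic lenition]
  fufelwan → fufilwan   [vowel merger]
  fufilwan (rule 3 does not apply)
  giving Orvat fufilwan.
No other proto-form is consistent with every reflex, so the reconstruction is *fupelwan.

*fupelwan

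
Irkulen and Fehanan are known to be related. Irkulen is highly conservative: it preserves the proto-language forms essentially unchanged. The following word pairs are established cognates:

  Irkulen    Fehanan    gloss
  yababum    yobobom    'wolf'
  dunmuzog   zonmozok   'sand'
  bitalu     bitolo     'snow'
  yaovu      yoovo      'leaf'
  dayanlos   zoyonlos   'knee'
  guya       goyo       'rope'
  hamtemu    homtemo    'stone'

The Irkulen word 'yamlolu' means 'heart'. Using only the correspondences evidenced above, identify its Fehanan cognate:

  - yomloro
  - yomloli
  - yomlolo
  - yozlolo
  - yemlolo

yomlolo

hamtemu ~ homtemo — Irkulen a corresponds to Fehanan o after a consonant, before a nasal.
bitalu ~ bitolo, yaovu ~ yoovo — Irkulen u corresponds to Fehanan o word-finally.
Applying these to Irkulen 'yamlolu':
  yamlolu → yomlolu   (a→o after a consonant, before a nasal)
  yomlolu → yomlolo   (u→o word-finally)
So the Fehanan cognate is 'yomlolo'.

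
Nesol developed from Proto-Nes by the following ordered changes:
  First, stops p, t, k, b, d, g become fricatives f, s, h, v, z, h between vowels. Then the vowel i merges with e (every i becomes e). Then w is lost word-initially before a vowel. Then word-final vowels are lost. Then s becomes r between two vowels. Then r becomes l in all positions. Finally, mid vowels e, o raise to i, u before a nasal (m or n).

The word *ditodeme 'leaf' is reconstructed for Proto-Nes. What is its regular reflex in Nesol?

Nesol: *ditodeme
  ditodeme → disozeme   [intervocalic lenition]
  disozeme → desozeme   [vowel merger]
  desozeme (rule 3 does not apply)
  desozeme → desozem   [apocope]
  desozem → derozem   [rhotacism]
  derozem → delozem   [unconditioned shift]
  delozem → delozim   [pre-nasal raising]
  giving Nesol delozim.

delozim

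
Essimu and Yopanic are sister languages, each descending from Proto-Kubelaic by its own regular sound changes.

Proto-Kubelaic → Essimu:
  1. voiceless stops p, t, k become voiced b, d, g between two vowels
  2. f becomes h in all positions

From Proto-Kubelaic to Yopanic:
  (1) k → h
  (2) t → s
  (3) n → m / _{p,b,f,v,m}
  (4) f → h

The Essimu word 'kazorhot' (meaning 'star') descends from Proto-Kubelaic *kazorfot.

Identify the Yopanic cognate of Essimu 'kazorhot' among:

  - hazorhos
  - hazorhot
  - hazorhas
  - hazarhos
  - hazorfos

hazorhos

Yopanic: *kazorfot
  kazorfot → hazorfot   [unconditioned shift]
  hazorfot → hazorfos   [unconditioned shift]
  hazorfos (rule 3 does not apply)
  hazorfos → hazorhos   [unconditioned shift]
  giving Yopanic hazorhos.
The other candidates each miss or misapply at least one Yopanic change.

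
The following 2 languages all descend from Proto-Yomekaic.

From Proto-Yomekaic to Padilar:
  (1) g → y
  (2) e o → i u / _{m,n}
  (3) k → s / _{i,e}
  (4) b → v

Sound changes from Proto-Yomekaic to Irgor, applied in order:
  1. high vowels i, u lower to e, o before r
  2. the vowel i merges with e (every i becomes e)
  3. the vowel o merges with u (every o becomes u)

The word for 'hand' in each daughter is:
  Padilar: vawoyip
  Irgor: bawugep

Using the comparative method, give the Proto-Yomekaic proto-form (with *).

*bawogip

Position 6: Padilar has i, Irgor has e. Taking the neighbouring segments as reconstructed: Padilar i can only go back to *i; Irgor e could go back to *e or *i — the one source consistent with every daughter is *i.
Position 4: Padilar has o, Irgor has u. Padilar preserves o here (none of its changes turn any other segment into o), so the proto-segment is *o.
Continuing position by position gives *bawogip; check it forward:
Padilar: start from *bawogip.
  rule 1 (unconditioned shift): bawogip → bawoyip
  rule 2: no change — bawoyip
  rule 3: no change — bawoyip
  rule 4 (unconditioned shift): bawoyip → vawoyip
  ⇒ Padilar vawoyip
Irgor: *bawogip
  bawogip (rule 1 does not apply)
  bawogip → bawogep   [vowel merger]
  bawogep → bawugep   [vowel merger]
  giving Irgor bawugep.
*bawogip is the unique common source.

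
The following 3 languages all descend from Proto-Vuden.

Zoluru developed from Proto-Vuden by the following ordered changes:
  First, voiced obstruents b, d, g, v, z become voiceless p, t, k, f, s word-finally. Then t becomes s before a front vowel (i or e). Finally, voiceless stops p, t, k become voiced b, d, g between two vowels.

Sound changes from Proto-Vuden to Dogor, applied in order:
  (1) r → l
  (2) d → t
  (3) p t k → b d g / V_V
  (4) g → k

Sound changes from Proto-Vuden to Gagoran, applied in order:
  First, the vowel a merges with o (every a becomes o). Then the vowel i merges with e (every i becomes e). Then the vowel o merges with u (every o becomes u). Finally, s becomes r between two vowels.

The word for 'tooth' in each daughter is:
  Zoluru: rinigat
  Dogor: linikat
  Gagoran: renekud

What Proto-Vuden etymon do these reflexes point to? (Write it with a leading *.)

Position 2: Zoluru has i, Dogor has i, Gagoran has e. Zoluru preserves i here (none of its changes turn any other segment into i), so the proto-segment is *i.
Position 1: Zoluru has r, Dogor has l, Gagoran has r. Zoluru preserves r here (none of its changes turn any other segment into r), so the proto-segment is *r.
Verify the candidate proto-form against each daughter:
Zoluru: start from *rinikad.
  rule 1 (final devoicing): rinikad → rinikat
  rule 2: no change — rinikat
  rule 3 (intervocalic voicing): rinikat → rinigat
  ⇒ Zoluru rinigat
Dogor: *rinikad
  rinikad → linikad   [unconditioned shift]
  linikad → linikat   [unconditioned shift]
  linikat → linigat   [intervocalic voicing]
  linigat → linikat   [unconditioned shift]
  giving Dogor linikat.
Gagoran: *rinikad
  rinikad → rinikod   [vowel merger]
  rinikod → renekod   [vowel merger]
  renekod → renekud   [vowel merger]
  renekud (rule 4 does not apply)
  giving Gagoran renekud.
No other proto-form is consistent with every reflex, so the reconstruction is *rinikad.

*rinikad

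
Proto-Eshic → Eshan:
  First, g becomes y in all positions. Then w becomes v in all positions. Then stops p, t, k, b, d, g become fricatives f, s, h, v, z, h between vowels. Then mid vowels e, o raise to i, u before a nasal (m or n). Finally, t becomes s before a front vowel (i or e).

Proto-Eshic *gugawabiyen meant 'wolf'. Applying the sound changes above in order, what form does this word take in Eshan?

Eshan: start from *gugawabiyen.
  rule 1 (unconditioned shift): gugawabiyen → yuyawabiyen
  rule 2 (unconditioned shift): yuyawabiyen → yuyavabiyen
  rule 3 (intervocalic lenition): yuyavabiyen → yuyavaviyen
  rule 4 (pre-nasal raising): yuyavaviyen → yuyavaviyin
  rule 5: no change — yuyavaviyin
  ⇒ Eshan yuyavaviyin

yuyavaviyin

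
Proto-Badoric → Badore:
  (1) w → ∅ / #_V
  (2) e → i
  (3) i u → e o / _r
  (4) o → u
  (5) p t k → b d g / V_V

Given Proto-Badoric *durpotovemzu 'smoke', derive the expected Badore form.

durpuduvimzu

Badore: *durpotovemzu > durpotovimzu > dorpotovimzu > durputuvimzu > durpuduvimzu  (by vowel merger, pre-rhotic lowering, vowel merger, intervocalic voicing)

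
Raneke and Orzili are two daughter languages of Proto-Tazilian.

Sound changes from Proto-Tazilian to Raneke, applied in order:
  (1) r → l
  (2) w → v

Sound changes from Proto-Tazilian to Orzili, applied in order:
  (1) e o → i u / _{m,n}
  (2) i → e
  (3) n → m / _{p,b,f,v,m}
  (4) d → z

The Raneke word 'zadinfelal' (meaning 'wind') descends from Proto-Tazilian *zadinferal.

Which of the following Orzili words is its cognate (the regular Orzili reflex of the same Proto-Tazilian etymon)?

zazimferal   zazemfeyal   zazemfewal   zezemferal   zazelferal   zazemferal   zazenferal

Orzili: *zadinferal > zadenferal > zademferal > zazemferal  (by vowel merger, nasal place assimilation, unconditioned shift)
The other candidates each miss or misapply at least one Orzili change.

zazemferal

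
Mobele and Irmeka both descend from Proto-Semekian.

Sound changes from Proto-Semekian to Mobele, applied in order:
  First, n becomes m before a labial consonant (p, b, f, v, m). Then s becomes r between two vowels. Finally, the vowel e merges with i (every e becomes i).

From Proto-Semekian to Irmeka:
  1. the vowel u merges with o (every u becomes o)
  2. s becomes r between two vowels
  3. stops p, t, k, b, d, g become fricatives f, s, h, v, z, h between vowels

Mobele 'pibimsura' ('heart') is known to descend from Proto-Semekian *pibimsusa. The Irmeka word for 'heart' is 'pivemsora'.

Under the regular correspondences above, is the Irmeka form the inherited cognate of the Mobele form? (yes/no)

Derive the expected Irmeka reflex of *pibimsusa:
Irmeka: start from *pibimsusa.
  rule 1 (vowel merger): pibimsusa → pibimsosa
  rule 2 (rhotacism): pibimsosa → pibimsora
  rule 3 (intervocalic lenition): pibimsora → pivimsora
  ⇒ Irmeka pivimsora
The regular Irmeka reflex would be 'pivimsora', but the attested form is 'pivemsora'. The correspondence is irregular, so they are not cognates (the Irmeka form has a different source).

no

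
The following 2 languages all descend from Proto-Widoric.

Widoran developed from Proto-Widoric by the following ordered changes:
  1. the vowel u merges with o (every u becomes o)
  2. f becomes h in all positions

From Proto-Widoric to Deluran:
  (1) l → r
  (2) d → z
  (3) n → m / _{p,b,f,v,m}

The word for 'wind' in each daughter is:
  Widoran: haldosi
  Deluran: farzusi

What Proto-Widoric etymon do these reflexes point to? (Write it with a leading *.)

*faldusi

Position 3: Widoran has l, Deluran has r. Widoran preserves l here (none of its changes turn any other segment into l), so the proto-segment is *l.
Position 4: Widoran has d, Deluran has z. Widoran preserves d here (none of its changes turn any other segment into d), so the proto-segment is *d.
Verify the candidate proto-form against each daughter:
Widoran: *faldusi > faldosi > haldosi  (by vowel merger, unconditioned shift)
Deluran: *faldusi
  faldusi → fardusi   [unconditioned shift]
  fardusi → farzusi   [unconditioned shift]
  farzusi (rule 3 does not apply)
  giving Deluran farzusi.
Only *faldusi yields all of Widoran haldosi, Deluran farzusi.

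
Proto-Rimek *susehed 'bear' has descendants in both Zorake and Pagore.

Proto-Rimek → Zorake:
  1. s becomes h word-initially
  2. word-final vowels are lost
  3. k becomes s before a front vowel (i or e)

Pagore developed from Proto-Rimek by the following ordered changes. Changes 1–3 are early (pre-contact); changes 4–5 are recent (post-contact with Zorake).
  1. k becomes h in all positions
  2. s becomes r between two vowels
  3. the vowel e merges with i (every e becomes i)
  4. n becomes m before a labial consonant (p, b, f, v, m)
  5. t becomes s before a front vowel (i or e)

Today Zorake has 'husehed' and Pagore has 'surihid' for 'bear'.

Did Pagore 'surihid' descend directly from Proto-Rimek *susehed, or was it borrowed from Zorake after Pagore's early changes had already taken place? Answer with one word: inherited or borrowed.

inherited

If inherited, *susehed would pass through all of Pagore's changes:
Pagore: start from *susehed.
  rule 1: no change — susehed
  rule 2 (rhotacism): susehed → surehed
  rule 3 (vowel merger): surehed → surihid
  rule 4: no change — surihid
  rule 5: no change — surihid
  ⇒ Pagore surihid
If borrowed from Zorake 'husehed' after the early changes, it would undergo only the recent ones:
  rule 4 (nasal place assimilation): no change (husehed)
  rule 5 (palatalisation): no change (husehed)
  ⇒ as a loan: husehed
Pagore 'surihid' matches the inherited outcome exactly, so it is an inherited cognate, not a loan.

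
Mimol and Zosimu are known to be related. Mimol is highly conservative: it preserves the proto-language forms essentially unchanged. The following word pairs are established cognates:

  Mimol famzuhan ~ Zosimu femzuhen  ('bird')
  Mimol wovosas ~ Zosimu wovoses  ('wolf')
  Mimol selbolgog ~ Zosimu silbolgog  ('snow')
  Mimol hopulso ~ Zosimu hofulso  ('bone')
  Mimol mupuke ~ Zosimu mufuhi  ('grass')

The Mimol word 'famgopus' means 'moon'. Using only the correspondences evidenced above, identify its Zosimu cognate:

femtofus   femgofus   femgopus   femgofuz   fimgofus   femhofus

femgofus

famzuhan ~ femzuhen — Mimol a corresponds to Zosimu e after a consonant, before a nasal.
hopulso ~ hofulso, mupuke ~ mufuhi — Mimol p corresponds to Zosimu f between vowels (before a back vowel).
Applying these to Mimol 'famgopus':
  famgopus → femgopus   (a→e after a consonant, before a nasal)
  femgopus → femgofus   (p→f between vowels (before a back vowel))
So the Zosimu cognate is 'femgofus'.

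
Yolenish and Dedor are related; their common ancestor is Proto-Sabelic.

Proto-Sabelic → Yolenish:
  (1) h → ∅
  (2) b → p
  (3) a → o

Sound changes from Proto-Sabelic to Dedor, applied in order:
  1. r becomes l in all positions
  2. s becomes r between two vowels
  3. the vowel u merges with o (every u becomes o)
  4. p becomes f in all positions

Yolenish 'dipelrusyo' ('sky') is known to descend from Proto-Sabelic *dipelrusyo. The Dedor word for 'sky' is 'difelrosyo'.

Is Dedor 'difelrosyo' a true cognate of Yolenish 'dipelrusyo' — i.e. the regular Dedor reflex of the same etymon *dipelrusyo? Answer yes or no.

no

Derive the expected Dedor reflex of *dipelrusyo:
Dedor: start from *dipelrusyo.
  rule 1 (unconditioned shift): dipelrusyo → dipellusyo
  rule 2: no change — dipellusyo
  rule 3 (vowel merger): dipellusyo → dipellosyo
  rule 4 (unconditioned shift): dipellosyo → difellosyo
  ⇒ Dedor difellosyo
The regular Dedor reflex would be 'difellosyo', but the attested form is 'difelrosyo'. The correspondence is irregular, so they are not cognates (the Dedor form has a different source).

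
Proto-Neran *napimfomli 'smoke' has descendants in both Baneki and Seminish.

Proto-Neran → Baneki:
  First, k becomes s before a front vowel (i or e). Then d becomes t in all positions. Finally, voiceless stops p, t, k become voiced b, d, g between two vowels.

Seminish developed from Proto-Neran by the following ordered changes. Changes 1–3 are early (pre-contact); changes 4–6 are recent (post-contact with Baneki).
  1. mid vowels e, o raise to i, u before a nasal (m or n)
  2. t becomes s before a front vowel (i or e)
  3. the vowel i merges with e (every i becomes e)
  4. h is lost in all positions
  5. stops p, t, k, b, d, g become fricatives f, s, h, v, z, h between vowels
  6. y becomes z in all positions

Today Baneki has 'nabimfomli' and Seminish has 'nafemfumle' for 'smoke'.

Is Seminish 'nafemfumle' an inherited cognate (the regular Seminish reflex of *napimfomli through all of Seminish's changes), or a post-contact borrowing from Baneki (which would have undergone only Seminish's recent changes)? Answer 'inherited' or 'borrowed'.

inherited

If inherited, *napimfomli would pass through all of Seminish's changes:
Seminish: start from *napimfomli.
  rule 1 (pre-nasal raising): napimfomli → napimfumli
  rule 2: no change — napimfumli
  rule 3 (vowel merger): napimfumli → napemfumle
  rule 4: no change — napemfumle
  rule 5 (intervocalic lenition): napemfumle → nafemfumle
  rule 6: no change — nafemfumle
  ⇒ Seminish nafemfumle
If borrowed from Baneki 'nabimfomli' after the early changes, it would undergo only the recent ones:
  rule 4 (h-loss): no change (nabimfomli)
  rule 5 (intervocalic lenition): nabimfomli → navimfomli
  rule 6 (unconditioned shift): no change (navimfomli)
  ⇒ as a loan: navimfomli
Seminish 'nafemfumle' matches the inherited outcome exactly, so it is an inherited cognate, not a loan.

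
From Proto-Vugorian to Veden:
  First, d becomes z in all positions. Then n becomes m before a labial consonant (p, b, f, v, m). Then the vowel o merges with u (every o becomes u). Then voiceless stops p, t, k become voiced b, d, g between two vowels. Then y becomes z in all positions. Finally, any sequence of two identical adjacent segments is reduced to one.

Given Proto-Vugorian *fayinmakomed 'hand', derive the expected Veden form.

Veden: *fayinmakomed
  fayinmakomed → fayinmakomez   [unconditioned shift]
  fayinmakomez → fayimmakomez   [nasal place assimilation]
  fayimmakomez → fayimmakumez   [vowel merger]
  fayimmakumez → fayimmagumez   [intervocalic voicing]
  fayimmagumez → fazimmagumez   [unconditioned shift]
  fazimmagumez → fazimagumez   [degemination]
  giving Veden fazimagumez.

fazimagumez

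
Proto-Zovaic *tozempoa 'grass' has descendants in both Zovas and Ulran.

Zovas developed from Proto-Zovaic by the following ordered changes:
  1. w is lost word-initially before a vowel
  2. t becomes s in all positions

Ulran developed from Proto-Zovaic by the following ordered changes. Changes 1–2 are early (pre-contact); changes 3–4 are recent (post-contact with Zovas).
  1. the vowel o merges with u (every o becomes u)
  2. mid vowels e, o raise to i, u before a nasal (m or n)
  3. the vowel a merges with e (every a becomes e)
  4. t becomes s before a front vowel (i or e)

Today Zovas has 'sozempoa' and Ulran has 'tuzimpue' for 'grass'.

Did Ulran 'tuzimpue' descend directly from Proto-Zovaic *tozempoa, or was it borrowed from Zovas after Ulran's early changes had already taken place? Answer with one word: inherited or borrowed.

inherited

If inherited, *tozempoa would pass through all of Ulran's changes:
Ulran: *tozempoa
  tozempoa → tuzempua   [vowel merger]
  tuzempua → tuzimpua   [pre-nasal raising]
  tuzimpua → tuzimpue   [vowel merger]
  tuzimpue (rule 4 does not apply)
  giving Ulran tuzimpue.
If borrowed from Zovas 'sozempoa' after the early changes, it would undergo only the recent ones:
  rule 3 (vowel merger): sozempoa → sozempoe
  rule 4 (palatalisation): no change (sozempoe)
  ⇒ as a loan: sozempoe
Ulran 'tuzimpue' matches the inherited outcome exactly, so it is an inherited cognate, not a loan.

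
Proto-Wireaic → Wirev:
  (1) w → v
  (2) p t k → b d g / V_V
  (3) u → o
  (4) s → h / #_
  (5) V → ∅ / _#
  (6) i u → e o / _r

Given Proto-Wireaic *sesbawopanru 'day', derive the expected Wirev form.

Wirev: *sesbawopanru
  sesbawopanru → sesbavopanru   [unconditioned shift]
  sesbavopanru → sesbavobanru   [intervocalic voicing]
  sesbavobanru → sesbavobanro   [vowel merger]
  sesbavobanro → hesbavobanro   [debuccalisation]
  hesbavobanro → hesbavobanr   [apocope]
  hesbavobanr (rule 6 does not apply)
  giving Wirev hesbavobanr.

hesbavobanr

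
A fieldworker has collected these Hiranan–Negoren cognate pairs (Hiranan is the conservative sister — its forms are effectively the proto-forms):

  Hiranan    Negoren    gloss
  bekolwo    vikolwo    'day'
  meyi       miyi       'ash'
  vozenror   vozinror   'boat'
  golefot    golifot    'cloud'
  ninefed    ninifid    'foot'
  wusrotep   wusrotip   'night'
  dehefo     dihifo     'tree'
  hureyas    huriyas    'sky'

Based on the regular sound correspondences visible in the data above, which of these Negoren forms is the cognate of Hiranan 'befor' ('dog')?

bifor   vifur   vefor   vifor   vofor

vifor

bekolwo ~ vikolwo — Hiranan b corresponds to Negoren v word-initially before a front vowel.
golefot ~ golifot, ninefed ~ ninifid — Hiranan e corresponds to Negoren i after a consonant, before a labial obstruent.
Applying these to Hiranan 'befor':
  befor → vefor   (b→v word-initially before a front vowel)
  vefor → vifor   (e→i after a consonant, before a labial obstruent)
So the Negoren cognate is 'vifor'.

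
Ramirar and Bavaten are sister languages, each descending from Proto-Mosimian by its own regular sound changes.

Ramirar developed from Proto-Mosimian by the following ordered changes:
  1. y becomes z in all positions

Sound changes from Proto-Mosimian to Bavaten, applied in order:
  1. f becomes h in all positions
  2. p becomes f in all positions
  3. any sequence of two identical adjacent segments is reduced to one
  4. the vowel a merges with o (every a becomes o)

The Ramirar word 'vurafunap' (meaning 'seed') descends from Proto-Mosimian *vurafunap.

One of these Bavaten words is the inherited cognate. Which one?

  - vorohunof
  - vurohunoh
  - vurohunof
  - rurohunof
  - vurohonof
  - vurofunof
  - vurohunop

Bavaten: *vurafunap
  vurafunap → vurahunap   [unconditioned shift]
  vurahunap → vurahunaf   [unconditioned shift]
  vurahunaf (rule 3 does not apply)
  vurahunaf → vurohunof   [vowel merger]
  giving Bavaten vurohunof.

vurohunof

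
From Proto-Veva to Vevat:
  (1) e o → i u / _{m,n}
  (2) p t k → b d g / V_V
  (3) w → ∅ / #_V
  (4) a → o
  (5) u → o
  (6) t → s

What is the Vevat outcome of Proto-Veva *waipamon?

oibomon

Vevat: *waipamon
  waipamon → waipamun   [pre-nasal raising]
  waipamun → waibamun   [intervocalic voicing]
  waibamun → aibamun   [glide loss]
  aibamun → oibomun   [vowel merger]
  oibomun → oibomon   [vowel merger]
  oibomon (rule 6 does not apply)
  giving Vevat oibomon.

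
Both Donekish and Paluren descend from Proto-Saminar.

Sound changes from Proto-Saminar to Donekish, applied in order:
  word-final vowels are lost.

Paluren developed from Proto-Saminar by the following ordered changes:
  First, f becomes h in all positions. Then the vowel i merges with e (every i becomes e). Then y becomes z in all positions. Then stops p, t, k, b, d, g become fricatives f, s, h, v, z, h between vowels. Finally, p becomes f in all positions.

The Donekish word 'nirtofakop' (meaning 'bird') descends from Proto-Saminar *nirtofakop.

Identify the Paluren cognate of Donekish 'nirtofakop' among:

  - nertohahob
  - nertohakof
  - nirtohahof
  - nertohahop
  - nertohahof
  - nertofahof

Paluren: *nirtofakop
  nirtofakop → nirtohakop   [unconditioned shift]
  nirtohakop → nertohakop   [vowel merger]
  nertohakop (rule 3 does not apply)
  nertohakop → nertohahop   [intervocalic lenition]
  nertohahop → nertohahof   [unconditioned shift]
  giving Paluren nertohahof.

nertohahof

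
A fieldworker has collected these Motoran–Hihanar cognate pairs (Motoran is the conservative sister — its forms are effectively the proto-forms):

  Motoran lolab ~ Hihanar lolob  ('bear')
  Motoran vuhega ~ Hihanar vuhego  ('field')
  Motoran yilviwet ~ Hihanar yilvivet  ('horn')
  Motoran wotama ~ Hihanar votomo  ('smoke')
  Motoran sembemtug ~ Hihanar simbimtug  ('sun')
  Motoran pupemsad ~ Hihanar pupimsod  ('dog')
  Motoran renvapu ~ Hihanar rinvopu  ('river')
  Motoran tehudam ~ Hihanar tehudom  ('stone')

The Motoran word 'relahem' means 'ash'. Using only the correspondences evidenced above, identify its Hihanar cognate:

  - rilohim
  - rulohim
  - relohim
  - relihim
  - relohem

relohim

pupemsad ~ pupimsod — Motoran a corresponds to Hihanar o after a consonant, before a consonant other than r, m, n, p, b, f, v.
sembemtug ~ simbimtug, pupemsad ~ pupimsod — Motoran e corresponds to Hihanar i after a consonant, before a nasal.
Applying these to Motoran 'relahem':
  relahem → relohem   (a→o after a consonant, before a consonant other than r, m, n, p, b, f, v)
  relohem → relohim   (e→i after a consonant, before a nasal)
So the Hihanar cognate is 'relohim'.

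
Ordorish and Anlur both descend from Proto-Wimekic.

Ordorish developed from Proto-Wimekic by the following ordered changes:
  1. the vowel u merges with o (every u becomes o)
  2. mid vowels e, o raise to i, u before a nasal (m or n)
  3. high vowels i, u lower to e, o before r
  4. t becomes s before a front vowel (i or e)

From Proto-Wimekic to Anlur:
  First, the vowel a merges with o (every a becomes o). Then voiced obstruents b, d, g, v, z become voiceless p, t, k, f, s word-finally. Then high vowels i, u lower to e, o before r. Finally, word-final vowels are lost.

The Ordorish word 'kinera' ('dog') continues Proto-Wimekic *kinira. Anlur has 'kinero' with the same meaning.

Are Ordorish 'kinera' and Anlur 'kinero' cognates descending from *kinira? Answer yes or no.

Derive the expected Anlur reflex of *kinira:
Anlur: *kinira > kiniro > kinero > kiner  (by vowel merger, pre-rhotic lowering, apocope)
The regular Anlur reflex would be 'kiner', but the attested form is 'kinero'. The correspondence is irregular, so they are not cognates (the Anlur form has a different source).

no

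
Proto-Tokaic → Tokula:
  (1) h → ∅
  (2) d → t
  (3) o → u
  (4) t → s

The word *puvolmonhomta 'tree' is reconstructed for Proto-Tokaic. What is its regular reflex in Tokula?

puvulmunumsa

Tokula: *puvolmonhomta > puvolmonomta > puvulmunumta > puvulmunumsa  (by h-loss, vowel merger, unconditioned shift)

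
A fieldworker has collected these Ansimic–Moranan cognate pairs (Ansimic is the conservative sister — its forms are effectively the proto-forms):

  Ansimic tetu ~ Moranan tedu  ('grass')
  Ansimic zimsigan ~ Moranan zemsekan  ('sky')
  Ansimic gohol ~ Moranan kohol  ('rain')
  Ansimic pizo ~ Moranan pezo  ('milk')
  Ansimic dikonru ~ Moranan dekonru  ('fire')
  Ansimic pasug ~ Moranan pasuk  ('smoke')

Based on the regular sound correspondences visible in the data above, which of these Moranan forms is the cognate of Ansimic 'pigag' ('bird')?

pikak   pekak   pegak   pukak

pekak

zimsigan ~ zemsekan, pizo ~ pezo — Ansimic i corresponds to Moranan e after a consonant, before a consonant other than r, m, n, p, b, f, v.
zimsigan ~ zemsekan — Ansimic g corresponds to Moranan k between vowels (before a back vowel).
pasug ~ pasuk — Ansimic g corresponds to Moranan k word-finally.
Applying these to Ansimic 'pigag':
  pigag → pegag   (i→e after a consonant, before a consonant other than r, m, n, p, b, f, v)
  pegag → pekag   (g→k between vowels (before a back vowel))
  pekag → pekak   (g→k word-finally)
So the Moranan cognate is 'pekak'.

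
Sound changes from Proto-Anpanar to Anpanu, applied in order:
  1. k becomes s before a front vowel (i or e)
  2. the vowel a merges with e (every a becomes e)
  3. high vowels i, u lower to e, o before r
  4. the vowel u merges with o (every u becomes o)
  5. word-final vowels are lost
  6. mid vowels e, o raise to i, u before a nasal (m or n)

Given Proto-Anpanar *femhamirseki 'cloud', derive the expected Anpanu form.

Anpanu: start from *femhamirseki.
  rule 1 (palatalisation): femhamirseki → femhamirsesi
  rule 2 (vowel merger): femhamirsesi → femhemirsesi
  rule 3 (pre-rhotic lowering): femhemirsesi → femhemersesi
  rule 4: no change — femhemersesi
  rule 5 (apocope): femhemersesi → femhemerses
  rule 6 (pre-nasal raising): femhemerses → fimhimerses
  ⇒ Anpanu fimhimerses

fimhimerses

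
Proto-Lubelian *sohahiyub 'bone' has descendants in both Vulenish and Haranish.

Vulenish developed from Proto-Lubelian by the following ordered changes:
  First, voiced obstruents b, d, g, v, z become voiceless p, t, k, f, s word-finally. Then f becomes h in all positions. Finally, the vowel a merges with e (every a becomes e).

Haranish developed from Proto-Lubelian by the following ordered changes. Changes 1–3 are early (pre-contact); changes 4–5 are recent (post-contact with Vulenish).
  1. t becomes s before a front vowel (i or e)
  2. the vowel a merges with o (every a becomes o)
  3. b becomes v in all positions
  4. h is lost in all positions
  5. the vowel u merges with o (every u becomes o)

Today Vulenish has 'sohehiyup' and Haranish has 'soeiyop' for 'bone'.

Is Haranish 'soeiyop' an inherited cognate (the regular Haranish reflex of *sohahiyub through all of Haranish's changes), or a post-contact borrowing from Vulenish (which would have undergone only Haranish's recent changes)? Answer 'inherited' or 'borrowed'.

If inherited, *sohahiyub would pass through all of Haranish's changes:
Haranish: start from *sohahiyub.
  rule 1: no change — sohahiyub
  rule 2 (vowel merger): sohahiyub → sohohiyub
  rule 3 (unconditioned shift): sohohiyub → sohohiyuv
  rule 4 (h-loss): sohohiyuv → sooiyuv
  rule 5 (vowel merger): sooiyuv → sooiyov
  ⇒ Haranish sooiyov
If borrowed from Vulenish 'sohehiyup' after the early changes, it would undergo only the recent ones:
  rule 4 (h-loss): sohehiyup → soeiyup
  rule 5 (vowel merger): soeiyup → soeiyop
  ⇒ as a loan: soeiyop
Haranish 'soeiyop' matches the loan outcome 'soeiyop', not the inherited 'sooiyov' — it skipped the early Haranish changes, so it was borrowed from Vulenish.

borrowed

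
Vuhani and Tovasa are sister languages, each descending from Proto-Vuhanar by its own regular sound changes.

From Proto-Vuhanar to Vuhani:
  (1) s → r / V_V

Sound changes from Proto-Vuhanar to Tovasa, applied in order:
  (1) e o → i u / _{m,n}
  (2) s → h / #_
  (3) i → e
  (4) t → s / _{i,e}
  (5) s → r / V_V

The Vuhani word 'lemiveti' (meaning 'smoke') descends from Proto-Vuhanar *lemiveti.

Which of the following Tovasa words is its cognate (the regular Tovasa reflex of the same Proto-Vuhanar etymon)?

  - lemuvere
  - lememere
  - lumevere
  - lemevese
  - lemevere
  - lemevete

Tovasa: *lemiveti
  lemiveti → limiveti   [pre-nasal raising]
  limiveti (rule 2 does not apply)
  limiveti → lemevete   [vowel merger]
  lemevete → lemevese   [palatalisation]
  lemevese → lemevere   [rhotacism]
  giving Tovasa lemevere.
Among the options, 'lemevere' alone shows every Tovasa change applied in order.

lemevere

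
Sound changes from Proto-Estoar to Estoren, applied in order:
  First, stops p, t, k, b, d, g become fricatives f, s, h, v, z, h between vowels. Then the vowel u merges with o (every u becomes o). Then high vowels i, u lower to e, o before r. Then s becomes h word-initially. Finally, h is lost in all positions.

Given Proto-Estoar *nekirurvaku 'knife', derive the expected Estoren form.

Estoren: *nekirurvaku
  nekirurvaku → nehirurvahu   [intervocalic lenition]
  nehirurvahu → nehirorvaho   [vowel merger]
  nehirorvaho → neherorvaho   [pre-rhotic lowering]
  neherorvaho (rule 4 does not apply)
  neherorvaho → neerorvao   [h-loss]
  giving Estoren neerorvao.

neerorvao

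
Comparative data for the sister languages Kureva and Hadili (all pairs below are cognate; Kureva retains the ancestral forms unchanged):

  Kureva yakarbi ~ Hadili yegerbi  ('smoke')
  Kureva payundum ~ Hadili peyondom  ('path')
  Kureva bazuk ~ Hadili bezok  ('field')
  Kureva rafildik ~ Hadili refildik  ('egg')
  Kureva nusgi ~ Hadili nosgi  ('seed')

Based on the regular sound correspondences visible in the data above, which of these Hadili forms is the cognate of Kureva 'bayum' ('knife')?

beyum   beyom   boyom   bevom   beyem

yakarbi ~ yegerbi, payundum ~ peyondom — Kureva a corresponds to Hadili e after a consonant, before a consonant other than r, m, n, p, b, f, v.
payundum ~ peyondom — Kureva u corresponds to Hadili o after a consonant, before a nasal.
Applying these to Kureva 'bayum':
  bayum → beyum   (a→e after a consonant, before a consonant other than r, m, n, p, b, f, v)
  beyum → beyom   (u→o after a consonant, before a nasal)
So the Hadili cognate is 'beyom'.

beyom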